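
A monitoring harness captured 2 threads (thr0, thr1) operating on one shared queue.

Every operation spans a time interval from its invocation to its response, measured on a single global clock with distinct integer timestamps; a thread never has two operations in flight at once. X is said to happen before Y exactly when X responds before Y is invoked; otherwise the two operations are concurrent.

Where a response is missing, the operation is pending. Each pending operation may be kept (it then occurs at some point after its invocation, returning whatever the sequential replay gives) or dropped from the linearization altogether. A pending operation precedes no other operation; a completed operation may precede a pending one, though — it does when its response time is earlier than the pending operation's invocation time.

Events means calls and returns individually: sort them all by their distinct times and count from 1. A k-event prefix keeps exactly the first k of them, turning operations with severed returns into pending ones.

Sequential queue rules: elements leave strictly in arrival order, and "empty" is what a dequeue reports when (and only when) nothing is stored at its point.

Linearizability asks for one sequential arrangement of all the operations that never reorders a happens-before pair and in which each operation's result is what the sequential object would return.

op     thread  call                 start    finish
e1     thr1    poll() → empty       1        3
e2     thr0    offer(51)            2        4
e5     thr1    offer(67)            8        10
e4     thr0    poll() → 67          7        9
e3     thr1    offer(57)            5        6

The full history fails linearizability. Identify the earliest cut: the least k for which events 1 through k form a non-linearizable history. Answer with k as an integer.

events 1..8 are linearizable, e.g. via e1, e2, e3:
1. e1 poll() → empty, leaving queue <>
2. e2 offer(51), leaving queue <51>
3. e3 offer(57), leaving queue <51,57>
at event 9 (e4's time-9 response) nothing linearizes any more
no escape via the 1 pending operation (e5): every completion choice fails
take e1, e2, e3, e4 (pending dropped): step 4 already fails, because e4 poll() → 67 cannot occur there
take e2, e1, e3, e4 (pending dropped): step 2 already fails, because e1 poll() → empty cannot occur there

9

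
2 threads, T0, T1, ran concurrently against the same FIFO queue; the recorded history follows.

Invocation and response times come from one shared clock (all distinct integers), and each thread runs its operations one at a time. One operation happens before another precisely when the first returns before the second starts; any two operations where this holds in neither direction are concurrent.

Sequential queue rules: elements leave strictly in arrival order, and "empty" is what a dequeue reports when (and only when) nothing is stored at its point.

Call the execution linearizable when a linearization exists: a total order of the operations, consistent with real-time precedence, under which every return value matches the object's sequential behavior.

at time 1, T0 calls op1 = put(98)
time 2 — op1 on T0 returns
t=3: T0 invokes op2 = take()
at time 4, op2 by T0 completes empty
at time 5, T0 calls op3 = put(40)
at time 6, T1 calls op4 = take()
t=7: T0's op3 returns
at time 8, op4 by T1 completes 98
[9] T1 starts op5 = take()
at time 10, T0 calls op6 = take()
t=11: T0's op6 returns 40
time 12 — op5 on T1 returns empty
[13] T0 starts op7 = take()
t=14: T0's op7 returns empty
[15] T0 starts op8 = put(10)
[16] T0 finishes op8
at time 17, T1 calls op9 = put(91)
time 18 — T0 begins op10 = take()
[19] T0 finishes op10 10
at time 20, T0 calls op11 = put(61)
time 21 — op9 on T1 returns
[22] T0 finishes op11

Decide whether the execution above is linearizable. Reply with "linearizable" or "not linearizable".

the violation lands at event 4, op2's response at time 4: events 1..3 linearize, events 1..4 do not
exhaustive check: the 2 completed FIFO queue ops admit one real-time order; illegal
e.g. op1, op2: illegal at step 2, since op2 take() → empty cannot apply there

not linearizable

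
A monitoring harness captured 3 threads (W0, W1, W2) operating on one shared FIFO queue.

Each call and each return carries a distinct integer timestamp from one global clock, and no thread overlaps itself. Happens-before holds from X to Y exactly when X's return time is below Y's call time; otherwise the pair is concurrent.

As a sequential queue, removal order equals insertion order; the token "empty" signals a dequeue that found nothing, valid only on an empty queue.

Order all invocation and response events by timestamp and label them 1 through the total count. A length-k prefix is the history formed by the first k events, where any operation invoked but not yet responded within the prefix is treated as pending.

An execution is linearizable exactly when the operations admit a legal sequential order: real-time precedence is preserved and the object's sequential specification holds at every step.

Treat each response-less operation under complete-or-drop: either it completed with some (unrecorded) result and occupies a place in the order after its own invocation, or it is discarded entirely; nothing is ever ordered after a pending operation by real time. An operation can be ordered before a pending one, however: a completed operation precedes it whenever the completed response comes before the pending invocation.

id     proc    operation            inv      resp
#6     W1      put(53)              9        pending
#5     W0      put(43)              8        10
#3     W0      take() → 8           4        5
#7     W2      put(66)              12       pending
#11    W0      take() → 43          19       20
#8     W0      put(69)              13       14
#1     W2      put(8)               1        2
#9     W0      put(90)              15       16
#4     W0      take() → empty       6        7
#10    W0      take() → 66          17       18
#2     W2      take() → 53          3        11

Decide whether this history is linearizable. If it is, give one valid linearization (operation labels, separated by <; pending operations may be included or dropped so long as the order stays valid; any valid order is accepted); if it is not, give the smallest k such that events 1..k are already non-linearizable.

not linearizable — minimal violating prefix: 18 events

the violation lands at event 18, #10's response at time 18: events 1..17 linearize, events 1..18 do not
all 4 real-time-respecting orders fail — 8 completed FIFO queue operations, no legal replay
no completion choice of the 2 pending operations (#6, #7) rescues it — every subset was tried
for example #1, #2, #3, #4, #5, #8, #9, #10 (pending dropped) fails at step 2: #2 take() → 53 is not legal there
for example #1, #3, #2, #4, #5, #8, #9, #10 (pending dropped) fails at step 3: #2 take() → 53 is not legal there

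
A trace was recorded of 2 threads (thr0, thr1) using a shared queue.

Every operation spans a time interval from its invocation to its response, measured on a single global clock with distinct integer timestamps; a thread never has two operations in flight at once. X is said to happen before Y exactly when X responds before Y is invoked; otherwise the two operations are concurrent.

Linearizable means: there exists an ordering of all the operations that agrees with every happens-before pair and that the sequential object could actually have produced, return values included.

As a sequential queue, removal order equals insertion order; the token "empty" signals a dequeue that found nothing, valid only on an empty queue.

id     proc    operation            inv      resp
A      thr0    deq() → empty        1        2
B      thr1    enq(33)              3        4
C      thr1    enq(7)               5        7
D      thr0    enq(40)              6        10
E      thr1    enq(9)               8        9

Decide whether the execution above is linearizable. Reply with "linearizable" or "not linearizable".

a witness: A, B, C, D, E
after step 1 (A deq() → empty): queue <>
after step 2 (B enq(33)): queue <33>
after step 3 (C enq(7)): queue <33,7>
after step 4 (D enq(40)): queue <33,7,40>
after step 5 (E enq(9)): queue <33,7,40,9>

linearizable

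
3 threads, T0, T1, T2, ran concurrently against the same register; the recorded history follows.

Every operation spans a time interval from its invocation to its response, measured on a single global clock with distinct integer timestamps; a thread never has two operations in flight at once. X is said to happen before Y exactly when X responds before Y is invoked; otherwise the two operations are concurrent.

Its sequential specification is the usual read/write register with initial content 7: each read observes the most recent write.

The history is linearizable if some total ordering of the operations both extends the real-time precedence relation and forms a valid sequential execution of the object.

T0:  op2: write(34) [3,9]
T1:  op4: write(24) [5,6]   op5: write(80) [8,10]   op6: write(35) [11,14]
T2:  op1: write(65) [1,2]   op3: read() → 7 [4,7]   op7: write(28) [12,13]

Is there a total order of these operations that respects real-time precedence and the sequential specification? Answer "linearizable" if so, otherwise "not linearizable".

the violation lands at event 7, op3's response at time 7: events 1..6 linearize, events 1..7 do not
checked exhaustively: 2 real-time-consistent orders of 3 completed operations, zero legal register replays
include/drop combinations of the 1 pending operation (op2) were all tried; none helps
take op1, op3, op4 (pending dropped): step 2 already fails, because op3 read() → 7 cannot occur there
take op1, op4, op3 (pending dropped): step 3 already fails, because op3 read() → 7 cannot occur there

not linearizable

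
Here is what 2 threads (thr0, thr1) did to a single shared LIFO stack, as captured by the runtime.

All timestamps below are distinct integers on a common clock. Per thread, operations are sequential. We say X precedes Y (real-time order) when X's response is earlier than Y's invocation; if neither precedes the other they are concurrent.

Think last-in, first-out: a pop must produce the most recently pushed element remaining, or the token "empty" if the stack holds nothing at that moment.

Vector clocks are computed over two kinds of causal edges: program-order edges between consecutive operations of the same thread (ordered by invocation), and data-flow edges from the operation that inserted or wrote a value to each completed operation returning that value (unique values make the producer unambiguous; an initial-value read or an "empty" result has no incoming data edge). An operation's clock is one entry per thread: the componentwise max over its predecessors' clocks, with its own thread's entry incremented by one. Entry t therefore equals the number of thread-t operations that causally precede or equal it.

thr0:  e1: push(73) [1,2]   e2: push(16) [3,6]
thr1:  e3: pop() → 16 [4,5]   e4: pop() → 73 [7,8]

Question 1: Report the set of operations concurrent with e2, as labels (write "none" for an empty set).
e2 runs from 3 to 6; window-overlapping ops are concurrent
e1 [1,2]: before
e3 [4,5]: concurrent
e4 [7,8]: after

e3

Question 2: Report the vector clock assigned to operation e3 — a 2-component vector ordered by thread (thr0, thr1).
e1 (invocation 1): nothing precedes it; thr0's component alone gives (1, 0)
VC(e2, invoked at 3): max of VC(e1)=(1, 0), then +1 on thread thr0 → (2, 0)
VC(e3, invoked at 4): max of VC(e2)=(2, 0), then +1 on thread thr1 → (2, 1)
VC(e4, invoked at 7): max of VC(e1)=(1, 0), VC(e3)=(2, 1), then +1 on thread thr1 → (2, 2)
target: VC(e3) = (2, 1)

(2, 1)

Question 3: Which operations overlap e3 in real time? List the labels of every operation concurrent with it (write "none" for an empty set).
e3 spans [4,5]; an op avoiding the whole window 4..5 is ordered, any other is concurrent
e1 [1,2]: before
e2 [3,6]: concurrent
e4 [7,8]: after

e2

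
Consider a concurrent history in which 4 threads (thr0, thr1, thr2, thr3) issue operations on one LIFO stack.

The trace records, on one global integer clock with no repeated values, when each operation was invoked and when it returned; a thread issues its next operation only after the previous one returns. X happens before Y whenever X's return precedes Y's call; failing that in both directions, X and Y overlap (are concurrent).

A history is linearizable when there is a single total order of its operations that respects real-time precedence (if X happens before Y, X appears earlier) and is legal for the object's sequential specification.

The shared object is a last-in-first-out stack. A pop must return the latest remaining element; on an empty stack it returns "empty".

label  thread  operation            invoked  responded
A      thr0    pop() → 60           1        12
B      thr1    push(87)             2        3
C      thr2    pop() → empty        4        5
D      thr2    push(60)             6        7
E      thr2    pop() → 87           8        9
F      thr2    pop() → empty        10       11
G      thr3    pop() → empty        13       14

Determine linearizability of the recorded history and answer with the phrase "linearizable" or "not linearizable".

not linearizable

already the first 9 events (up to E's response at time 9) admit no linearization; the first 8 still do
the completed operations (4 total) allow one real-time order; the LIFO stack replay rejects it
no completion choice of the 1 pending operation (A) rescues it — every subset was tried
take B, C, D, E (pending dropped): step 2 already fails, because C pop() → empty cannot occur there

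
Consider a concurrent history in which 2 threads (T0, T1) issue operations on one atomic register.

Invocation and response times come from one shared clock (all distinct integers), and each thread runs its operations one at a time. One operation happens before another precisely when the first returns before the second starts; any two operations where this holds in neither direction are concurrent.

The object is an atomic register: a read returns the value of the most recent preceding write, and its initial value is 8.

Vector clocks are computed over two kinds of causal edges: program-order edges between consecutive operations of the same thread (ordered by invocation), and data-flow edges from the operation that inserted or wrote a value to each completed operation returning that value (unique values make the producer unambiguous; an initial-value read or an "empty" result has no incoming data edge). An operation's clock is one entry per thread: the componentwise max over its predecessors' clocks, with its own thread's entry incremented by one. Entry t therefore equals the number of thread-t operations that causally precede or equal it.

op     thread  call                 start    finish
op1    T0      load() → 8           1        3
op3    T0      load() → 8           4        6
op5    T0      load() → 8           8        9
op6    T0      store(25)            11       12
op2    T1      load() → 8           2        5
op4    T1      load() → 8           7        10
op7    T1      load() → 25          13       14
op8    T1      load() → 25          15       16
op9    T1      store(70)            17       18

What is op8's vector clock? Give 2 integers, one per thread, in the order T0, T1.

(4, 4)

op2, invoked 2, has no incoming edges; only T1's bump applies → (0, 1)
op1, invoked 1, has no incoming edges; only T0's bump applies → (1, 0)
merge at op4 (invoked 7): VC(op2)=(0, 1), own-thread bump on T1 → (0, 2)
merge at op3 (invoked 4): VC(op1)=(1, 0), own-thread bump on T0 → (2, 0)
merge at op5 (invoked 8): VC(op3)=(2, 0), own-thread bump on T0 → (3, 0)
merge at op6 (invoked 11): VC(op5)=(3, 0), own-thread bump on T0 → (4, 0)
merge at op7 (invoked 13): VC(op4)=(0, 2), VC(op6)=(4, 0), own-thread bump on T1 → (4, 3)
merge at op8 (invoked 15): VC(op6)=(4, 0), VC(op7)=(4, 3), own-thread bump on T1 → (4, 4)
merge at op9 (invoked 17): VC(op8)=(4, 4), own-thread bump on T1 → (4, 5)
target: VC(op8) = (4, 4)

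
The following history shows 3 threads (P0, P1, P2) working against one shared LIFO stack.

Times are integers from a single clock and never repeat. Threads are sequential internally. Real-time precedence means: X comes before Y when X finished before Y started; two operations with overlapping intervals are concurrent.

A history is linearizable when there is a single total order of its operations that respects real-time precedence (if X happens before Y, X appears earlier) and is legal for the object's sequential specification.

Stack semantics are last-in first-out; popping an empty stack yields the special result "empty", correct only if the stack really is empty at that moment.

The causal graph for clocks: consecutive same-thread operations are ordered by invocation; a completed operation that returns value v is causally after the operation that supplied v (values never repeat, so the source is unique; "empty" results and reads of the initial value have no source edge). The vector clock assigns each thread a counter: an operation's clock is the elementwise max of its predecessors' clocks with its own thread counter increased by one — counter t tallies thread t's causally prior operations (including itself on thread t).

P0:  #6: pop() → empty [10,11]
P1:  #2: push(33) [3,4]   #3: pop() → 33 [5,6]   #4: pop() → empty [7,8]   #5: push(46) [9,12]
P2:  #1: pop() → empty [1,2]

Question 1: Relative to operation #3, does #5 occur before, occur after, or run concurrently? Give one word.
#5 spans [9,12], #3 spans [5,6]
resp(#3)=6 < inv(#5)=9

after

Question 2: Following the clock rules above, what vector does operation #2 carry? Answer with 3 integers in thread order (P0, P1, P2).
#1 (invocation 1): nothing precedes it; P2's component alone gives (0, 0, 1)
#2 (invocation 3): nothing precedes it; P1's component alone gives (0, 1, 0)
#6 (invocation 10): nothing precedes it; P0's component alone gives (1, 0, 0)
merge at #3 (invoked 5): VC(#2)=(0, 1, 0), own-thread bump on P1 → (0, 2, 0)
merge at #4 (invoked 7): VC(#3)=(0, 2, 0), own-thread bump on P1 → (0, 3, 0)
merge at #5 (invoked 9): VC(#4)=(0, 3, 0), own-thread bump on P1 → (0, 4, 0)
target: VC(#2) = (0, 1, 0)

(0, 1, 0)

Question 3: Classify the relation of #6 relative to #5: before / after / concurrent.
#6 spans [10,11], #5 spans [9,12]
the intervals overlap in both directions

concurrent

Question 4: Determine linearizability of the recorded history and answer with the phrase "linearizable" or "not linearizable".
witness order: #1, #2, #3, #4, #6, #5
1. #1 pop() → empty, leaving stack <>
2. #2 push(33), leaving stack <33>
3. #3 pop() → 33, leaving stack <>
4. #4 pop() → empty, leaving stack <>
5. #6 pop() → empty, leaving stack <>
6. #5 push(46), leaving stack <46>

linearizable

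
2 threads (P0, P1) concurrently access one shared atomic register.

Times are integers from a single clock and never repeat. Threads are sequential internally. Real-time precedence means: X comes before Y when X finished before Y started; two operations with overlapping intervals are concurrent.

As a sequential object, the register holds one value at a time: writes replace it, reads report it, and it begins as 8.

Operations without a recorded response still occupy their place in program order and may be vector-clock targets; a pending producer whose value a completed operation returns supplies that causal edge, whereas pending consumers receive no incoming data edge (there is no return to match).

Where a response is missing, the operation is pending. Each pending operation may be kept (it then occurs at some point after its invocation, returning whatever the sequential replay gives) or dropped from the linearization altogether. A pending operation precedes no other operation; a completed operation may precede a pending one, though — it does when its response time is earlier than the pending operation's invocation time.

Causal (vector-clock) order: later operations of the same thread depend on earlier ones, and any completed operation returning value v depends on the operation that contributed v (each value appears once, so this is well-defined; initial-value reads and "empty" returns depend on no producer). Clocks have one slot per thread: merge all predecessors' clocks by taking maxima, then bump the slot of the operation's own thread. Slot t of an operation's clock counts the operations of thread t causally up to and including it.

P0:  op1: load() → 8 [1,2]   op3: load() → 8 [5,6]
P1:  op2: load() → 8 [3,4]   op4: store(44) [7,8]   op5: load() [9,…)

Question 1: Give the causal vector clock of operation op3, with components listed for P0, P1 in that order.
(2, 0)

op2, invoked 3, has no incoming edges; only P1's bump applies → (0, 1)
op1, invoked 1, has no incoming edges; only P0's bump applies → (1, 0)
VC(op4, invoked at 7): max of VC(op2)=(0, 1), then +1 on thread P1 → (0, 2)
VC(op3, invoked at 5): max of VC(op1)=(1, 0), then +1 on thread P0 → (2, 0)
VC(op5, invoked at 9): max of VC(op4)=(0, 2), then +1 on thread P1 → (0, 3)
target: VC(op3) = (2, 0)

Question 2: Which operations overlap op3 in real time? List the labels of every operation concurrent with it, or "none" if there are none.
none

op3 spans [5,6]; an op avoiding the whole window 5..6 is ordered, any other is concurrent
op1 [1,2]: before
op2 [3,4]: before
op4 [7,8]: after
op5 [9,…): after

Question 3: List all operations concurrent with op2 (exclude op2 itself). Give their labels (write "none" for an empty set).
none

op2 spans [3,4]: anything still running between times 3 and 4 counts as concurrent
op1 [1,2]: before
op3 [5,6]: after
op4 [7,8]: after
op5 [9,…): after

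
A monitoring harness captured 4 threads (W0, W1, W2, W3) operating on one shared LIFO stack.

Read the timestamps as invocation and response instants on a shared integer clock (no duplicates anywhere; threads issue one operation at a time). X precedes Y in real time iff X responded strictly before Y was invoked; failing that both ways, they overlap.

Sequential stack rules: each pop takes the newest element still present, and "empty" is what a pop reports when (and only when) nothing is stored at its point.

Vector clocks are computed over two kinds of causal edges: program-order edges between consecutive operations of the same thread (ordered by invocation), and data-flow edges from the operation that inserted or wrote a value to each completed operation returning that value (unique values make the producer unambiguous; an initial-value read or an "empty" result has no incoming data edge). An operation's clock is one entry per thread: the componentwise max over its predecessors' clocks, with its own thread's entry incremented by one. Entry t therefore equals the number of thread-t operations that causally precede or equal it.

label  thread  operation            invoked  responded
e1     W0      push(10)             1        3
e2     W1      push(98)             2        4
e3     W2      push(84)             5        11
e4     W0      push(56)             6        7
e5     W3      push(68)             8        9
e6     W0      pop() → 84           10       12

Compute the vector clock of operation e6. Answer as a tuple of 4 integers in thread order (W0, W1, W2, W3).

e5, invoked 8, has no incoming edges; only W3's bump applies → (0, 0, 0, 1)
e3, invoked 5, has no incoming edges; only W2's bump applies → (0, 0, 1, 0)
e2, invoked 2, has no incoming edges; only W1's bump applies → (0, 1, 0, 0)
e1, invoked 1, has no incoming edges; only W0's bump applies → (1, 0, 0, 0)
invoked at 6, e4 merges VC(e1)=(1, 0, 0, 0) and bumps W0's slot → (2, 0, 0, 0)
invoked at 10, e6 merges VC(e3)=(0, 0, 1, 0), VC(e4)=(2, 0, 0, 0) and bumps W0's slot → (3, 0, 1, 0)
target: VC(e6) = (3, 0, 1, 0)

(3, 0, 1, 0)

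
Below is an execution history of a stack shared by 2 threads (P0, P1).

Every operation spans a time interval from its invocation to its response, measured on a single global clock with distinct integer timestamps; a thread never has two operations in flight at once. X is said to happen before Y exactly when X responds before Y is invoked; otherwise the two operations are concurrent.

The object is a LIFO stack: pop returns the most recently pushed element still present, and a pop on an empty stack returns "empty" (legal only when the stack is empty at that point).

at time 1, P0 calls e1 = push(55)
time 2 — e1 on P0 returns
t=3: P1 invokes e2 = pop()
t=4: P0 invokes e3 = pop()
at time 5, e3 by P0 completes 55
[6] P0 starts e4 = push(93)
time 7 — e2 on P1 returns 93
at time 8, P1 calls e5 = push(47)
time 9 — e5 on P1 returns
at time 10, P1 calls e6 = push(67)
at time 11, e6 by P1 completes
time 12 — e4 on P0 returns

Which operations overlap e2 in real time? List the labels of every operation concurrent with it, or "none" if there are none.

e2 runs from 3 to 7; window-overlapping ops are concurrent
e1 [1,2]: before
e3 [4,5]: concurrent
e4 [6,12]: concurrent
e5 [8,9]: after
e6 [10,11]: after

e3, e4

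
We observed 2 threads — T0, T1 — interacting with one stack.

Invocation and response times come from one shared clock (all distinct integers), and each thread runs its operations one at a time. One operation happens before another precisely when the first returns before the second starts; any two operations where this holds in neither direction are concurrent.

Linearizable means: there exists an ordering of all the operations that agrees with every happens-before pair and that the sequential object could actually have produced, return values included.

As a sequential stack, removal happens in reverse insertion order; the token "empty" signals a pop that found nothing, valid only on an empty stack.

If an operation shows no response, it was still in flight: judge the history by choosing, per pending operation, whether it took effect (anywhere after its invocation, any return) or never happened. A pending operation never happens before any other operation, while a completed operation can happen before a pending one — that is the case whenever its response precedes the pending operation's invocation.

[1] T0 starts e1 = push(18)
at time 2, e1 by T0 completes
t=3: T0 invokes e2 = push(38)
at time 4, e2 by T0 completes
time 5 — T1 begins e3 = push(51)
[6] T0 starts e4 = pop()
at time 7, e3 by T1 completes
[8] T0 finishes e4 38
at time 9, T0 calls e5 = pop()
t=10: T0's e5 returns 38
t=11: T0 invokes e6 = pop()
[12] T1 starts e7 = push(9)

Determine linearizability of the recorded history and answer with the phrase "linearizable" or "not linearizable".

through event 9 a valid linearization exists; event 10 (e5 responding at time 10) ends that
checked exhaustively: 2 real-time-consistent orders of 5 completed operations, zero legal stack replays
e.g. e1, e2, e3, e4, e5: illegal at step 4, since e4 pop() → 38 cannot apply there
e.g. e1, e2, e4, e3, e5: illegal at step 5, since e5 pop() → 38 cannot apply there

not linearizable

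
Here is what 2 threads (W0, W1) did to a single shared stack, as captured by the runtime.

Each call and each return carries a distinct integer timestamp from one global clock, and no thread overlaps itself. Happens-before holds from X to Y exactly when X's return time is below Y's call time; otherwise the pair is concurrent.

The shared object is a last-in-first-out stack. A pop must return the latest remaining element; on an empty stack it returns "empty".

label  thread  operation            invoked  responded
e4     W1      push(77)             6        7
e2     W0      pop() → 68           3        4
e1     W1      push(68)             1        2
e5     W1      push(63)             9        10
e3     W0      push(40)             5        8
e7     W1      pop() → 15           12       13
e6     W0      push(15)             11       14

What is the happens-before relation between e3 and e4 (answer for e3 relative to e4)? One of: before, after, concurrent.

concurrent

e3 spans [5,8], e4 spans [6,7]
the intervals overlap in both directions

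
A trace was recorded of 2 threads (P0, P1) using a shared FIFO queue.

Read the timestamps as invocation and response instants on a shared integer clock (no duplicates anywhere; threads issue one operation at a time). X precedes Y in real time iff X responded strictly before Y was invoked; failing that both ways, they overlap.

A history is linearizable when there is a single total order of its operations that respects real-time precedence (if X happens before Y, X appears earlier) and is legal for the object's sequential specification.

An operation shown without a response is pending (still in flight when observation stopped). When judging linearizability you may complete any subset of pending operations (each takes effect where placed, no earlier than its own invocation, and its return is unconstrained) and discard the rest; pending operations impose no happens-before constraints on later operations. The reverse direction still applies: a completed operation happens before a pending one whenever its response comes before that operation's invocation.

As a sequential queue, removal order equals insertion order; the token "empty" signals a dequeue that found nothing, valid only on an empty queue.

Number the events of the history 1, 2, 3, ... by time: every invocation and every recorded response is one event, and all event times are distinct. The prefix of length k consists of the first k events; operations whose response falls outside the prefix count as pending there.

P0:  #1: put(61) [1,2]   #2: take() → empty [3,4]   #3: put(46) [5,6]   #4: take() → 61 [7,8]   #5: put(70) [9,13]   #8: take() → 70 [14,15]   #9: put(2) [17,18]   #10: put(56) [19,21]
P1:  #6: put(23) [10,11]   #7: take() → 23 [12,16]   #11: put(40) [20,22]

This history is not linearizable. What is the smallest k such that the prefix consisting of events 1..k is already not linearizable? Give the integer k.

events 1..3 are still linearizable — one witness is #1:
after step 1 (#1 put(61)): queue <61>
adding event 4 (#2 responds at 4) leaves no legal real-time order
for example #1, #2 fails at step 2: #2 take() → empty is not legal there

4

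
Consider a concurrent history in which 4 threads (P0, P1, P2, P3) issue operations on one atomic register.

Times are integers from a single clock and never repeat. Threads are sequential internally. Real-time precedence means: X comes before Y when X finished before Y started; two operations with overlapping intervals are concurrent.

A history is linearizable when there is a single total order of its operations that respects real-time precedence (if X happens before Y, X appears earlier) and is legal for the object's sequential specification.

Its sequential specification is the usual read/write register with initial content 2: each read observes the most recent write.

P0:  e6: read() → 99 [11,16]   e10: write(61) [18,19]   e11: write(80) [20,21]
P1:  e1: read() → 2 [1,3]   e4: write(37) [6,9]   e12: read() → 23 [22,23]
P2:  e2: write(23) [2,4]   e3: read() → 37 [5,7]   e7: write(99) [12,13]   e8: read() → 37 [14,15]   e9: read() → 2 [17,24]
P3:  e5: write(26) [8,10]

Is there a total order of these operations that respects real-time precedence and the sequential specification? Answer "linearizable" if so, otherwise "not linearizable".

not linearizable

the violation lands at event 15, e8's response at time 15: events 1..14 linearize, events 1..15 do not
6 orders of the 7 completed atomic register ops respect real time; none is legal
include/drop combinations of the 1 pending operation (e6) were all tried; none helps
e.g. e1, e2, e3, e4, e5, e7, e8 (pending dropped): illegal at step 3, since e3 read() → 37 cannot apply there
e.g. e1, e2, e3, e5, e4, e7, e8 (pending dropped): illegal at step 3, since e3 read() → 37 cannot apply there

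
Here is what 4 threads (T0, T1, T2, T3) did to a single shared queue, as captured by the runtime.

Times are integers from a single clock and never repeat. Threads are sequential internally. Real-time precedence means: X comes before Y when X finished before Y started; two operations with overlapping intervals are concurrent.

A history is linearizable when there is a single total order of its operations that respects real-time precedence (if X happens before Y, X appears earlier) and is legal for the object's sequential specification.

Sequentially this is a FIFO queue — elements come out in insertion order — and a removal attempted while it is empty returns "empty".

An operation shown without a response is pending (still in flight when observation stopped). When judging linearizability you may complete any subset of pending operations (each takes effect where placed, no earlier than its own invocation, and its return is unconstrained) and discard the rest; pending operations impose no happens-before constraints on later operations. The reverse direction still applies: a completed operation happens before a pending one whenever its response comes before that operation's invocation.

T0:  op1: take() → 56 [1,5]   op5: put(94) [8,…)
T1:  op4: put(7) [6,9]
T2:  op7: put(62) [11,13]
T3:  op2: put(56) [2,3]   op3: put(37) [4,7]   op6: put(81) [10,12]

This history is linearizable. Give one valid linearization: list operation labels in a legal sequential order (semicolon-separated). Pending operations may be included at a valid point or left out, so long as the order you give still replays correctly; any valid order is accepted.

1. op2 put(56), leaving queue <56>
2. op1 take() → 56, leaving queue <>
3. op3 put(37), leaving queue <37>
4. op4 put(7), leaving queue <37,7>
5. op5 put(94) (pending, included), leaving queue <37,7,94>
6. op6 put(81), leaving queue <37,7,94,81>
7. op7 put(62), leaving queue <37,7,94,81,62>

op2; op1; op3; op4; op5; op6; op7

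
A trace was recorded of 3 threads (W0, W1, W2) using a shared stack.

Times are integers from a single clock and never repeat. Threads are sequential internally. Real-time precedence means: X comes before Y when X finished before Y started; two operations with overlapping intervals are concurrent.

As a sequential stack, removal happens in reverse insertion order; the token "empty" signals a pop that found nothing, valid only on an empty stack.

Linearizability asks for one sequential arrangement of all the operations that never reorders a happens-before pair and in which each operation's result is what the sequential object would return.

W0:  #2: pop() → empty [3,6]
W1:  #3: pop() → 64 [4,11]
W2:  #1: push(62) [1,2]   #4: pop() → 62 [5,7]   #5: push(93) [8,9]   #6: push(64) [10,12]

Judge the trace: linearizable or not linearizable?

witness order: #1, #4, #2, #5, #6, #3
1. #1 push(62), leaving stack <62>
2. #4 pop() → 62, leaving stack <>
3. #2 pop() → empty, leaving stack <>
4. #5 push(93), leaving stack <93>
5. #6 push(64), leaving stack <93,64>
6. #3 pop() → 64, leaving stack <93>

linearizable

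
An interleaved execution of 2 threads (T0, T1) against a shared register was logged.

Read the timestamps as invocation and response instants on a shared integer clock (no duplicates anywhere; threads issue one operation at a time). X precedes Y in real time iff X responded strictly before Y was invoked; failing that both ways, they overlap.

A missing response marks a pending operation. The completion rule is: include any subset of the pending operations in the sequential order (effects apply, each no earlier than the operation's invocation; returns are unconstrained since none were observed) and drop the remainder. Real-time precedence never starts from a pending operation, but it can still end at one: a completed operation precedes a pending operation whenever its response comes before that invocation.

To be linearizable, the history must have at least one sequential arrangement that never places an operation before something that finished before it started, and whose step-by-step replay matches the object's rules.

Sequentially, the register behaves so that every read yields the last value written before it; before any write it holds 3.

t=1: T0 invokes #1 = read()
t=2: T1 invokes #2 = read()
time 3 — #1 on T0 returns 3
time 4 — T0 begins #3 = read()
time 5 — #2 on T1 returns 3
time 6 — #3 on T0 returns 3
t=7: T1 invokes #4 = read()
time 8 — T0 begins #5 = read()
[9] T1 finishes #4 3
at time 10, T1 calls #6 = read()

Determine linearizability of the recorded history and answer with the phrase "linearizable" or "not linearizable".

a witness: #1, #2, #3, #4
1. #1 read() → 3, leaving value 3
2. #2 read() → 3, leaving value 3
3. #3 read() → 3, leaving value 3
4. #4 read() → 3, leaving value 3

linearizable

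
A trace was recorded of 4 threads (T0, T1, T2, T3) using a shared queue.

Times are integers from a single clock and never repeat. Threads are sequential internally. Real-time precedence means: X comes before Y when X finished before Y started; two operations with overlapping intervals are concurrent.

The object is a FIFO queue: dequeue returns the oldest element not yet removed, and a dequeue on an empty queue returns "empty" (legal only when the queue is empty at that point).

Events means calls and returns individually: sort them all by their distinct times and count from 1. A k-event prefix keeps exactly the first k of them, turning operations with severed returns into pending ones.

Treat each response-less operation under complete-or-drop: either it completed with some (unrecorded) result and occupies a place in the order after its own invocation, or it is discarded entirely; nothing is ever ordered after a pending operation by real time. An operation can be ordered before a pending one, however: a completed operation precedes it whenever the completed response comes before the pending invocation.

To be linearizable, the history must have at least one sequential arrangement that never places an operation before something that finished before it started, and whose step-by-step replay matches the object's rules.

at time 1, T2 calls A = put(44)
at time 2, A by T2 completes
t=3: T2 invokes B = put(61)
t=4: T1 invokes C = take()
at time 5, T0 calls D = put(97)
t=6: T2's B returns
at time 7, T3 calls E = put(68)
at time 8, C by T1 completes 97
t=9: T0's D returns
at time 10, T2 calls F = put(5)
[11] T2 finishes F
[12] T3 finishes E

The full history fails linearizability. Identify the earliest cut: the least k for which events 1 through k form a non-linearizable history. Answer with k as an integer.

events 1..7 are linearizable, e.g. via A, B:
step 1: A put(44) — queue <44>
step 2: B put(61) — queue <44,61>
include event 8 — C responding at 8 — and every candidate order breaks
including or dropping the 2 pending operations (D, E) in any combination fails
take A, B, C (pending dropped): step 3 already fails, because C take() → 97 cannot occur there
take A, C, B (pending dropped): step 2 already fails, because C take() → 97 cannot occur there

8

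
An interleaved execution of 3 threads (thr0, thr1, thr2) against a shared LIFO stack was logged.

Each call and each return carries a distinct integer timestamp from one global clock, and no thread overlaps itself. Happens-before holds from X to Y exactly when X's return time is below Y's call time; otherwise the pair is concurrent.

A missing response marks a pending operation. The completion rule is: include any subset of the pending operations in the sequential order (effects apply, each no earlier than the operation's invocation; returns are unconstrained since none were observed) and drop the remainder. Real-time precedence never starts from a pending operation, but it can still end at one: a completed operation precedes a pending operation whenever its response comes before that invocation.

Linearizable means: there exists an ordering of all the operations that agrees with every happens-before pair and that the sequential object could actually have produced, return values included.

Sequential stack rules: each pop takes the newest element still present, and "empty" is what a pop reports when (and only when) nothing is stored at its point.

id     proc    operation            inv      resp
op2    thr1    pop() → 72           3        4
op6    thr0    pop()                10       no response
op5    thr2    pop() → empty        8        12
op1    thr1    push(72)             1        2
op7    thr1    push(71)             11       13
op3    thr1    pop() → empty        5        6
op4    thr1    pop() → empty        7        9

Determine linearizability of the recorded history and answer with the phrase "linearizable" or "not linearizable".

one valid linearization: op1, op2, op3, op4, op5, op6, op7
after step 1 (op1 push(72)): stack <72>
after step 2 (op2 pop() → 72): stack <>
after step 3 (op3 pop() → empty): stack <>
after step 4 (op4 pop() → empty): stack <>
after step 5 (op5 pop() → empty): stack <>
after step 6 (op6 pop() (pending, included)): stack <>
after step 7 (op7 push(71)): stack <71>

linearizable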